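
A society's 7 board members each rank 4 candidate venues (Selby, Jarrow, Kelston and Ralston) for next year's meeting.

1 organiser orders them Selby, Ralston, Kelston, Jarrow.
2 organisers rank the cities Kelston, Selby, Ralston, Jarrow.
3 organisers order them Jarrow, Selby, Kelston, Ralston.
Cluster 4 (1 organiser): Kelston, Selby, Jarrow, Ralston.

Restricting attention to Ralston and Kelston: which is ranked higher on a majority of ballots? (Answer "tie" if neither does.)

Ballots ranking Ralston above Kelston: 1.
Ballots ranking Kelston above Ralston: 7 − 1 = 6.
Kelston wins the head-to-head 6–1.

Kelston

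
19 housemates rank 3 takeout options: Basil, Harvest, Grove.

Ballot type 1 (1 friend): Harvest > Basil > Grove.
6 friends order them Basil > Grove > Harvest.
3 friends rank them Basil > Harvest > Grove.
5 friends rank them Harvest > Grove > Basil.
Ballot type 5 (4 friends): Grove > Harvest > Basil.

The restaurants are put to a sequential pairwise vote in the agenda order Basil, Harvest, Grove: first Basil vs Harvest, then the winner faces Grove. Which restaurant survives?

Round 1: Basil vs Harvest — 9–10, Harvest advances.
Round 2: Harvest vs Grove — 9–10, Grove advances.
Grove survives the agenda.

Grove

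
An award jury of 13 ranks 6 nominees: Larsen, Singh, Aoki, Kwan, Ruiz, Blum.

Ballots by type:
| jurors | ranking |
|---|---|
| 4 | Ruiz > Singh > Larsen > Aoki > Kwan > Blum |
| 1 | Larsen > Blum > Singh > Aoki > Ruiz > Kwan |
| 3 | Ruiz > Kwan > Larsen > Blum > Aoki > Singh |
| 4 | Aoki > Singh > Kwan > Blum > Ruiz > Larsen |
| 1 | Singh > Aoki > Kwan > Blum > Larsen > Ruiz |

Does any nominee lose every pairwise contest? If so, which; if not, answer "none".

Blum

Pairwise majorities:
Larsen–Singh: Singh 9–4.
Larsen vs Aoki: Larsen preferred on 4+1+3 = 8 ballots; Larsen wins 8–5.
Larsen vs Kwan: Kwan wins 8–5.
Larsen vs Ruiz: Larsen preferred on 1+1 = 2 ballots; Ruiz wins 11–2.
Larsen vs Blum: 8 to 5, Larsen.
Singh vs Aoki: Aoki, 7–6.
Singh vs Kwan: Singh wins 10–3.
Singh vs Ruiz: Ruiz, 7–6.
Singh vs Blum: Singh wins 9–4.
Aoki–Kwan: Aoki 10–3.
Aoki vs Ruiz: 1+4+1 = 6 for Aoki, 7 for Ruiz — Ruiz by 7–6.
Aoki vs Blum: Aoki preferred on 4+4+1 = 9 ballots; Aoki wins 9–4.
Kwan vs Ruiz: Ruiz, 8–5.
Kwan vs Blum: 12 to 1, Kwan.
Ruiz vs Blum: 7 to 6, Ruiz.
Blum is beaten in every head-to-head and is the Condorcet loser.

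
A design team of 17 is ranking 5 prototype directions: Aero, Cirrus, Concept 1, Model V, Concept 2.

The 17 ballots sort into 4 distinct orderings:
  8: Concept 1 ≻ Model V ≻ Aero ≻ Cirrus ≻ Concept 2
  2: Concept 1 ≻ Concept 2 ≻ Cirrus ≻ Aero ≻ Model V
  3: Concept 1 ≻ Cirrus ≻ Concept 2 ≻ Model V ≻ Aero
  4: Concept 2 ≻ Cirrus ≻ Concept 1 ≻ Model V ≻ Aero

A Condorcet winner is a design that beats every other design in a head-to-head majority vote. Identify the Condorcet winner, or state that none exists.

Concept 1

Head-to-head results (17 engineers):
Aero–Cirrus: Cirrus 9–8.
Aero–Concept 1: Concept 1 17–0.
Aero–Model V: Model V 15–2.
Aero vs Concept 2: Concept 2, 9–8.
Cirrus vs Concept 1: Concept 1 wins 13–4.
Cirrus vs Model V: Cirrus, 9–8.
Cirrus vs Concept 2: Cirrus, 11–6.
Concept 1 vs Model V: Concept 1 wins 17–0.
Concept 1–Concept 2: Concept 1 13–4.
Model V–Concept 2: Concept 2 9–8.
Only Concept 1 has no losses; Concept 1 is the Condorcet winner.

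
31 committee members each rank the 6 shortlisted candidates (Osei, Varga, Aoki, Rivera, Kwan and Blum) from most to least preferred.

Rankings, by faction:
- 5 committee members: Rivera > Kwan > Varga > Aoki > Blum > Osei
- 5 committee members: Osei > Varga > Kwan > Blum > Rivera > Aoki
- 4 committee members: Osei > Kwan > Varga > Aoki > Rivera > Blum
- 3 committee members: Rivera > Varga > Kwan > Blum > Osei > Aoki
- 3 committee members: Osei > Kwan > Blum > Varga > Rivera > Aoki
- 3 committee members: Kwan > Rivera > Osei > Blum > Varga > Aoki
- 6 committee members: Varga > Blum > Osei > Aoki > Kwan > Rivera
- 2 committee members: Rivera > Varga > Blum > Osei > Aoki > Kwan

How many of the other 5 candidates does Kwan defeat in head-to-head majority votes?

Kwan against each rival (31 committee members):
Kwan vs Osei: 5+3+3 = 11 for Kwan, 20 for Osei — Osei by 20–11.
Kwan vs Varga: 15 to 16, Varga.
Kwan vs Aoki: Kwan wins 23–8.
Kwan vs Rivera: Kwan preferred on 5+4+3+3+6 = 21 ballots; Kwan wins 21–10.
Kwan vs Blum: Kwan, 23–8.
Kwan beats Aoki, Rivera, Blum; loses to Osei, Varga — 3 pairwise wins.

3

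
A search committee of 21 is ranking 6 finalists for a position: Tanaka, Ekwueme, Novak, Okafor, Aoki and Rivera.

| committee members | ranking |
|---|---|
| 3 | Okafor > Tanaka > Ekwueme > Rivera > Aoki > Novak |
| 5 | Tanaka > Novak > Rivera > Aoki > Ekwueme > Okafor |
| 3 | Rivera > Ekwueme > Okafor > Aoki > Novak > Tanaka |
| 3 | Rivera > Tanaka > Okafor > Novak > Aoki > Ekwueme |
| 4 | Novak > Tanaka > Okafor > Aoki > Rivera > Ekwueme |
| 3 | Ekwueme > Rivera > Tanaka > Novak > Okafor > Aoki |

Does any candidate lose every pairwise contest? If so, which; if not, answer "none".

Pairwise majorities:
Tanaka vs Ekwueme: Tanaka preferred on 3+5+3+4 = 15 ballots; Tanaka wins 15–6.
Tanaka–Novak: Tanaka 14–7.
Tanaka vs Okafor: Tanaka, 15–6.
Tanaka vs Aoki: Tanaka, 18–3.
Tanaka vs Rivera: Tanaka wins 12–9.
Ekwueme vs Novak: Novak wins 12–9.
Ekwueme–Okafor: Ekwueme 11–10.
Ekwueme vs Aoki: Aoki, 12–9.
Ekwueme vs Rivera: Ekwueme preferred on 3+3 = 6 ballots; Rivera wins 15–6.
Novak vs Okafor: Novak is ranked higher on 5+4+3 = 12 ballots, Okafor on 9. Novak wins 12–9.
Novak–Aoki: Novak 15–6.
Novak vs Rivera: Rivera, 12–9.
Okafor vs Aoki: Okafor wins 16–5.
Okafor vs Rivera: 7 to 14, Rivera.
Aoki vs Rivera: Rivera, 17–4.
Each candidate has at least one pairwise win (Tanaka beats Ekwueme; Ekwueme beats Okafor; Novak beats Ekwueme; Okafor beats Aoki; Aoki beats Ekwueme; Rivera beats Ekwueme) — no Condorcet loser.

none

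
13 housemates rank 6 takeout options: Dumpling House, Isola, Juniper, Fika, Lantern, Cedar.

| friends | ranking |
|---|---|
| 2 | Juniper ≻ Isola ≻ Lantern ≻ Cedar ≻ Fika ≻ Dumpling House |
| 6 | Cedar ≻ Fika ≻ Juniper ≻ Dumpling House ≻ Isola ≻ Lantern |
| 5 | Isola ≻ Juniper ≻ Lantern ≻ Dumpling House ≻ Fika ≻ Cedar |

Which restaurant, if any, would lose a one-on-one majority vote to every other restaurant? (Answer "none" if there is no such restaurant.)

Dumpling House

Head-to-head results (13 friends):
Dumpling House vs Isola: 6 to 7, Isola.
Dumpling House vs Juniper: 0 for Dumpling House, 13 for Juniper — Juniper by 13–0.
Dumpling House vs Fika: 5 for Dumpling House, 8 for Fika — Fika by 8–5.
Dumpling House vs Lantern: Lantern, 7–6.
Dumpling House vs Cedar: Cedar wins 8–5.
Isola vs Juniper: Juniper, 8–5.
Isola vs Fika: Isola, 7–6.
Isola–Lantern: Isola 13–0.
Isola vs Cedar: Isola preferred on 2+5 = 7 ballots; Isola wins 7–6.
Juniper vs Fika: 7 to 6, Juniper.
Juniper vs Lantern: Juniper preferred on 2+6+5 = 13 ballots; Juniper wins 13–0.
Juniper vs Cedar: Juniper wins 7–6.
Fika–Lantern: Lantern 7–6.
Fika–Cedar: Cedar 8–5.
Lantern vs Cedar: 7 to 6, Lantern.
Dumpling House is beaten in every head-to-head and is the Condorcet loser.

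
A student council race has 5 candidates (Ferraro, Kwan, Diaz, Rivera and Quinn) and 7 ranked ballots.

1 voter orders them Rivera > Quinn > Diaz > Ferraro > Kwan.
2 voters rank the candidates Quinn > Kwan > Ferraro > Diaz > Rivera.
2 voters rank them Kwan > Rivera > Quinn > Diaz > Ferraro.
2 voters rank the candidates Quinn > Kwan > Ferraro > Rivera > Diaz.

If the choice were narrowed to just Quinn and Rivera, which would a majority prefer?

Ballots ranking Quinn above Rivera: 2 + 2 = 4.
Ballots ranking Rivera above Quinn: 7 − 4 = 3.
Quinn wins the head-to-head 4–3.

Quinn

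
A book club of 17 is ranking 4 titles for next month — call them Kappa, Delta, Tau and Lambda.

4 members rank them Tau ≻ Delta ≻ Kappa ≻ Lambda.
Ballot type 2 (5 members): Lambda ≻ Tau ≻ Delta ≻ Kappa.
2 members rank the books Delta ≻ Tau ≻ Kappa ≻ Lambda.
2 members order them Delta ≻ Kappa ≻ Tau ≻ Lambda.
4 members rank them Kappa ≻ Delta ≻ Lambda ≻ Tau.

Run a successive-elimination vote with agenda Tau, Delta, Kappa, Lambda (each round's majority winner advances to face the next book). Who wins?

Lambda

Round 1: Tau vs Delta — 9–8, Tau advances.
Round 2: Tau vs Kappa — 11–6, Tau advances.
Round 3: Tau vs Lambda — 8–9, Lambda advances.
Lambda survives the agenda.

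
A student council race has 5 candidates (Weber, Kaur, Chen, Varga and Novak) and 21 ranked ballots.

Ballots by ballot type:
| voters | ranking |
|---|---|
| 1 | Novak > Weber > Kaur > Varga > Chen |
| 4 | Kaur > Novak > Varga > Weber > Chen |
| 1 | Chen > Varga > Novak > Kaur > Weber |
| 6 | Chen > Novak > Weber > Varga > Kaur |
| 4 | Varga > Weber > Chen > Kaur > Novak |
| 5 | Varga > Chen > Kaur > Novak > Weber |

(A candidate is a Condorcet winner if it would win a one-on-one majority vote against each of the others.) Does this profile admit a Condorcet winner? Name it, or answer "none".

Check each pair by majority over 21 ballots:
Weber–Kaur: Weber 11–10.
Weber vs Chen: Chen wins 12–9.
Weber–Varga: Varga 14–7.
Weber–Novak: Novak 17–4.
Kaur vs Chen: Chen wins 16–5.
Kaur–Varga: Varga 16–5.
Kaur–Novak: Kaur 13–8.
Chen vs Varga: Varga, 14–7.
Chen vs Novak: Chen wins 16–5.
Varga vs Novak: Novak, 11–10.
Every candidate loses at least once (Weber loses to Chen; Kaur loses to Weber; Chen loses to Varga; Varga loses to Novak; Novak loses to Kaur). The majority relation contains the cycle Weber beats Kaur beats Novak beats Weber, so there is no Condorcet winner.

none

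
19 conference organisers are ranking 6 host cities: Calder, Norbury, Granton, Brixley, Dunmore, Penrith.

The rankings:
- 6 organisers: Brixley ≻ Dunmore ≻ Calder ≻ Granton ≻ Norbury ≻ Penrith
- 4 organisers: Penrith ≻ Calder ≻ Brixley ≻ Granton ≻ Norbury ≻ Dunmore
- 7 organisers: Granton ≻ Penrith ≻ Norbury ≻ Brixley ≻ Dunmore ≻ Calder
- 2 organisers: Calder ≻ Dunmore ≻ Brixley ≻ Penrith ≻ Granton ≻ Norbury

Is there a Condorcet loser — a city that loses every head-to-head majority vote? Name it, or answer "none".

Head-to-head results (19 organisers):
Calder vs Norbury: Calder preferred on 6+4+2 = 12 ballots; Calder wins 12–7.
Calder vs Granton: Calder is ranked higher on 6+4+2 = 12 ballots, Granton on 7. Calder wins 12–7.
Calder vs Brixley: Brixley, 13–6.
Calder vs Dunmore: 4+2 = 6 for Calder, 13 for Dunmore — Dunmore by 13–6.
Calder vs Penrith: Penrith wins 11–8.
Norbury vs Granton: Granton wins 19–0.
Norbury vs Brixley: 7 to 12, Brixley.
Norbury vs Dunmore: 11 to 8, Norbury.
Norbury vs Penrith: Norbury preferred on 6 ballots; Penrith wins 13–6.
Granton vs Brixley: Brixley wins 12–7.
Granton vs Dunmore: Granton wins 11–8.
Granton vs Penrith: Granton is ranked higher on 6+7 = 13 ballots, Penrith on 6. Granton wins 13–6.
Brixley vs Dunmore: Brixley wins 17–2.
Brixley vs Penrith: Brixley preferred on 6+2 = 8 ballots; Penrith wins 11–8.
Dunmore vs Penrith: Penrith, 11–8.
Every city wins at least one matchup (Calder beats Norbury; Norbury beats Dunmore; Granton beats Norbury; Brixley beats Calder; Dunmore beats Calder; Penrith beats Calder), so there is no Condorcet loser.

none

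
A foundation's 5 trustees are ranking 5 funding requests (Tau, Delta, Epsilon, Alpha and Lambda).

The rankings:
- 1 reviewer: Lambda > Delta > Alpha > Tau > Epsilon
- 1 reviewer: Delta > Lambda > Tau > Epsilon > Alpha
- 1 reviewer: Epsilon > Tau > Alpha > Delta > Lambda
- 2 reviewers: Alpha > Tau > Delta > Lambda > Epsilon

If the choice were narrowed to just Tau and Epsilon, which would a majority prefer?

Tau

Ballots ranking Tau above Epsilon: 1 + 1 + 2 = 4.
Ballots ranking Epsilon above Tau: 5 − 4 = 1.
Tau wins the head-to-head 4–1.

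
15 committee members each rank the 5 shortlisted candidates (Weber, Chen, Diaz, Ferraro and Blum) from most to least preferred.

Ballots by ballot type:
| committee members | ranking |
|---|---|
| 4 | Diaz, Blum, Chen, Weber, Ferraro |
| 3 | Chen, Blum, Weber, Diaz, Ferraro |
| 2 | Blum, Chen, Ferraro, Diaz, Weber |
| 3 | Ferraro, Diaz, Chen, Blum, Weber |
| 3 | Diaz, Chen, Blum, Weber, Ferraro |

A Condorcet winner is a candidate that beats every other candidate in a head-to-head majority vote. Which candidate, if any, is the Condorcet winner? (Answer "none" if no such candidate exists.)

Pairwise majorities:
Weber–Chen: Chen 15–0.
Weber vs Diaz: Diaz wins 12–3.
Weber vs Ferraro: Weber, 10–5.
Weber vs Blum: Blum wins 15–0.
Chen vs Diaz: Diaz, 10–5.
Chen–Ferraro: Chen 12–3.
Chen vs Blum: Chen wins 9–6.
Diaz vs Ferraro: Diaz, 10–5.
Diaz–Blum: Diaz 10–5.
Ferraro vs Blum: Blum wins 12–3.
Only Diaz has no losses; Diaz is the Condorcet winner.

Diaz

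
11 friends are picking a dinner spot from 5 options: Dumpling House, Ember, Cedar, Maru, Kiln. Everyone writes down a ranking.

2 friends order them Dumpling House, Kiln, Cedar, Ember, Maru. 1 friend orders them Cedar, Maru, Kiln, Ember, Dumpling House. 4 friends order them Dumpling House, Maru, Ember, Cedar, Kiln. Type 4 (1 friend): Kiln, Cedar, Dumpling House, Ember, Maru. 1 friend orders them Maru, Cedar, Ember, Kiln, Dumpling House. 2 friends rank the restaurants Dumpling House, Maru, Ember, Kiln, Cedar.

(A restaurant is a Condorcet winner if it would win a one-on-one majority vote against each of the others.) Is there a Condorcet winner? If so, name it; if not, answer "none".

Dumpling House

Pairwise majorities:
Dumpling House vs Ember: Dumpling House preferred on 2+4+1+2 = 9 ballots; Dumpling House wins 9–2.
Dumpling House vs Cedar: 8 to 3, Dumpling House.
Dumpling House vs Maru: 2+4+1+2 = 9 for Dumpling House, 2 for Maru — Dumpling House by 9–2.
Dumpling House vs Kiln: Dumpling House preferred on 2+4+2 = 8 ballots; Dumpling House wins 8–3.
Ember vs Cedar: Ember wins 6–5.
Ember–Maru: Maru 8–3.
Ember vs Kiln: Ember, 7–4.
Cedar–Maru: Maru 7–4.
Cedar–Kiln: Cedar 6–5.
Maru vs Kiln: Maru preferred on 1+4+1+2 = 8 ballots; Maru wins 8–3.
Dumpling House wins every pairwise contest, so Dumpling House is the Condorcet winner.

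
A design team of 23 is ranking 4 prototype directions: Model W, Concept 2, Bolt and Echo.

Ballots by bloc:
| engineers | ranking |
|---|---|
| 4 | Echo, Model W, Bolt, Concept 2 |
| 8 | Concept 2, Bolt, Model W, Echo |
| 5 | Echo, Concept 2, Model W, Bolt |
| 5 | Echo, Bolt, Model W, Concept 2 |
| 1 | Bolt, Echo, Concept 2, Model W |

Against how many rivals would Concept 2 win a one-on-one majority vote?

Concept 2 against each rival (23 engineers):
Concept 2–Model W: Concept 2 14–9.
Concept 2 vs Bolt: 13 to 10, Concept 2.
Concept 2 vs Echo: Echo, 15–8.
Concept 2 beats Model W, Bolt; loses to Echo — 2 pairwise wins.

2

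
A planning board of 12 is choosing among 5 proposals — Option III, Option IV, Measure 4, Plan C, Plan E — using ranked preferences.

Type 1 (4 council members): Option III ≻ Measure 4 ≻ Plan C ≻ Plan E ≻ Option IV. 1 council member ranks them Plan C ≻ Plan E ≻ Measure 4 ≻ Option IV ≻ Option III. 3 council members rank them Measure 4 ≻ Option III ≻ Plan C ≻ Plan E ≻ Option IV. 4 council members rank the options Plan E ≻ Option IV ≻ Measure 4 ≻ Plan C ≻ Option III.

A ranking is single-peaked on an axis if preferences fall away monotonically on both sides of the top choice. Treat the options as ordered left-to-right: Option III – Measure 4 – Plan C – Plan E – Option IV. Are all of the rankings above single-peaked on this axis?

Axis positions: Option III=1, Measure 4=2, Plan C=3, Plan E=4, Option IV=5.
Type 1 (peak Option III at position 1): ranking walks positions 1-2-3-4-5, expanding outward from the peak — single-peaked.
Type 2 (peak Plan C at position 3): ranking walks positions 3-4-2-5-1, expanding outward from the peak — single-peaked.
Type 3 (peak Measure 4 at position 2): ranking walks positions 2-1-3-4-5, expanding outward from the peak — single-peaked.
Type 4: ranking walks positions 4-5-2-3-1; Measure 4 is ranked above Plan C even though Plan C lies between Measure 4 and the peak Plan E on the axis — preferences dip and rise again. Not single-peaked.
Type 4 violates single-peakedness, so the profile is not single-peaked on this axis.

no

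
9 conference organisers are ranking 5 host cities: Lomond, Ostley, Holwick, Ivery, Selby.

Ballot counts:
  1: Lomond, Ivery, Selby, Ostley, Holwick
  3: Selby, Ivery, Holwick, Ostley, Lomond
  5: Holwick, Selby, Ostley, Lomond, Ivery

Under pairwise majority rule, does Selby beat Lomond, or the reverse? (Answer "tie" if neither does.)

Selby

Ballots ranking Selby above Lomond: 3 + 5 = 8.
Ballots ranking Lomond above Selby: 9 − 8 = 1.
Selby wins the head-to-head 8–1.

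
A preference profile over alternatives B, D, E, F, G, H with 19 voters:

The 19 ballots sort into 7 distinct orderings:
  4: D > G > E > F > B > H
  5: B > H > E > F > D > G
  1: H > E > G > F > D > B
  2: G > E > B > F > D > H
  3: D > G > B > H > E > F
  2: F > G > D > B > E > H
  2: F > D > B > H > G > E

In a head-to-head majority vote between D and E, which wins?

Ballots ranking D above E: 4 + 3 + 2 + 2 = 11.
Ballots ranking E above D: 19 − 11 = 8.
D wins the head-to-head 11–8.

D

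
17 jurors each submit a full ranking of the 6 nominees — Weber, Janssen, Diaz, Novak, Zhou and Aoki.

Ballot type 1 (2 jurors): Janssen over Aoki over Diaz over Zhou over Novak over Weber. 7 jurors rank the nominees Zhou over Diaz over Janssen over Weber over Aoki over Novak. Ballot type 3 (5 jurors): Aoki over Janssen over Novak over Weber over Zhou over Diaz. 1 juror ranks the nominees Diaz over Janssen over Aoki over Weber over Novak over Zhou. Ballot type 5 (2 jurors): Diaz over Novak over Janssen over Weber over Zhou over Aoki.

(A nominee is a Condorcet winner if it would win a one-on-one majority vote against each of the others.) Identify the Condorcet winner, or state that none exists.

Head-to-head results (17 jurors):
Weber vs Janssen: Weber is ranked higher on 0 ballots, Janssen on 17. Janssen wins 17–0.
Weber vs Diaz: Weber is ranked higher on 5 ballots, Diaz on 12. Diaz wins 12–5.
Weber vs Novak: 7+1 = 8 for Weber, 9 for Novak — Novak by 9–8.
Weber vs Zhou: Weber is ranked higher on 5+1+2 = 8 ballots, Zhou on 9. Zhou wins 9–8.
Weber vs Aoki: Weber preferred on 7+2 = 9 ballots; Weber wins 9–8.
Janssen vs Diaz: 7 to 10, Diaz.
Janssen vs Novak: Janssen preferred on 2+7+5+1 = 15 ballots; Janssen wins 15–2.
Janssen vs Zhou: Janssen preferred on 2+5+1+2 = 10 ballots; Janssen wins 10–7.
Janssen vs Aoki: 2+7+1+2 = 12 for Janssen, 5 for Aoki — Janssen by 12–5.
Diaz vs Novak: 2+7+1+2 = 12 for Diaz, 5 for Novak — Diaz by 12–5.
Diaz vs Zhou: Diaz is ranked higher on 2+1+2 = 5 ballots, Zhou on 12. Zhou wins 12–5.
Diaz vs Aoki: 7+1+2 = 10 for Diaz, 7 for Aoki — Diaz by 10–7.
Novak vs Zhou: Novak preferred on 5+1+2 = 8 ballots; Zhou wins 9–8.
Novak vs Aoki: Novak preferred on 2 ballots; Aoki wins 15–2.
Zhou vs Aoki: Zhou is ranked higher on 7+2 = 9 ballots, Aoki on 8. Zhou wins 9–8.
No nominee is unbeaten: Weber loses to Janssen; Janssen loses to Diaz; Diaz loses to Zhou; Novak loses to Janssen; Zhou loses to Janssen; Aoki loses to Weber. In particular Weber beats Aoki beats Novak beats Weber is a majority cycle — no Condorcet winner exists.

none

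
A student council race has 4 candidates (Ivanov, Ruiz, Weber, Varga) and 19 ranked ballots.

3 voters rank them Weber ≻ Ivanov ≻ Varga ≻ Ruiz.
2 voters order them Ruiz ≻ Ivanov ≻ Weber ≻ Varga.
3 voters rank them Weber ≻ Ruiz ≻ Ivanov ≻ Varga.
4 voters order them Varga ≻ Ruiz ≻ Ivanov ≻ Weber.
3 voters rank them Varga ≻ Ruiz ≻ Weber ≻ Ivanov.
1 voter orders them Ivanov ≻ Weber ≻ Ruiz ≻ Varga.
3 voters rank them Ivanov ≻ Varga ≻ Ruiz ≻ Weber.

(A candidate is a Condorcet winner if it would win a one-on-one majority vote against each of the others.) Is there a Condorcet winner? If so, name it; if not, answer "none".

none

Head-to-head results (19 voters):
Ivanov vs Ruiz: Ruiz wins 12–7.
Ivanov vs Weber: 10 to 9, Ivanov.
Ivanov vs Varga: 3+2+3+1+3 = 12 for Ivanov, 7 for Varga — Ivanov by 12–7.
Ruiz vs Weber: Ruiz is ranked higher on 2+4+3+3 = 12 ballots, Weber on 7. Ruiz wins 12–7.
Ruiz–Varga: Varga 13–6.
Weber vs Varga: Weber is ranked higher on 3+2+3+1 = 9 ballots, Varga on 10. Varga wins 10–9.
Every candidate loses at least once (Ivanov loses to Ruiz; Ruiz loses to Varga; Weber loses to Ivanov; Varga loses to Ivanov). The majority relation contains the cycle Ivanov > Varga > Ruiz > Ivanov, so there is no Condorcet winner.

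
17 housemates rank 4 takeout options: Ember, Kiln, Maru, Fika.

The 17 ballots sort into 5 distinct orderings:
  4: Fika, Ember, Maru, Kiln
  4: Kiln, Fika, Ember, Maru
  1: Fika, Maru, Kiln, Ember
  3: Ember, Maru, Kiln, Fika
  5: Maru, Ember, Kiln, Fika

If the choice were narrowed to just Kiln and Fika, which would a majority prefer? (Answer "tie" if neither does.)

Ballots ranking Kiln above Fika: 4 + 3 + 5 = 12.
Ballots ranking Fika above Kiln: 17 − 12 = 5.
Kiln wins the head-to-head 12–5.

Kiln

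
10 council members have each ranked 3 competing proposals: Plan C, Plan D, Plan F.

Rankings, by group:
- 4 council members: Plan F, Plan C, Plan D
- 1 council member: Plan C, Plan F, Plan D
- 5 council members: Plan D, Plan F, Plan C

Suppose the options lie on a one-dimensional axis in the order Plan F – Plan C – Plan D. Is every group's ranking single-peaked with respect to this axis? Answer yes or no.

Axis positions: Plan F=1, Plan C=2, Plan D=3.
Group 1 (peak Plan F at position 1): ranking walks positions 1-2-3, expanding outward from the peak — single-peaked.
Group 2 (peak Plan C at position 2): ranking walks positions 2-1-3, expanding outward from the peak — single-peaked.
Group 3: ranking walks positions 3-1-2; Plan F is ranked above Plan C even though Plan C lies between Plan F and the peak Plan D on the axis — preferences dip and rise again. Not single-peaked.
Group 3 violates single-peakedness, so the profile is not single-peaked on this axis.

no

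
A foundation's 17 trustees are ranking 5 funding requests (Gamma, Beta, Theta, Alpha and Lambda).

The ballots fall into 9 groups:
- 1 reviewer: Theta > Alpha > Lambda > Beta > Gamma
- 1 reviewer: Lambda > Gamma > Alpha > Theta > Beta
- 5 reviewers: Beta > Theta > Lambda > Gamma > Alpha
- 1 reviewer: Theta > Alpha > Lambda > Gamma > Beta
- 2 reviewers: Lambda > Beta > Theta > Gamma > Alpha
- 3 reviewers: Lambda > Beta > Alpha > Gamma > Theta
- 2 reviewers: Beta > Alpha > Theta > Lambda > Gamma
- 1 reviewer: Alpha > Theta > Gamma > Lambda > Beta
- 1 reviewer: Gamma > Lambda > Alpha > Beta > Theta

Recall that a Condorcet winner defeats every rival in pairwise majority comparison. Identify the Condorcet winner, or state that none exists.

Pairwise majorities:
Gamma vs Beta: Beta wins 13–4.
Gamma vs Theta: 1+3+1 = 5 for Gamma, 12 for Theta — Theta by 12–5.
Gamma–Alpha: Gamma 9–8.
Gamma vs Lambda: Gamma preferred on 1+1 = 2 ballots; Lambda wins 15–2.
Beta vs Theta: 13 to 4, Beta.
Beta–Alpha: Beta 12–5.
Beta vs Lambda: 5+2 = 7 for Beta, 10 for Lambda — Lambda by 10–7.
Theta vs Alpha: 9 to 8, Theta.
Theta vs Lambda: Theta preferred on 1+5+1+2+1 = 10 ballots; Theta wins 10–7.
Alpha–Lambda: Lambda 12–5.
No project is unbeaten: Gamma loses to Beta; Beta loses to Lambda; Theta loses to Beta; Alpha loses to Gamma; Lambda loses to Theta. In particular Beta beats Theta beats Lambda beats Beta is a majority cycle — no Condorcet winner exists.

none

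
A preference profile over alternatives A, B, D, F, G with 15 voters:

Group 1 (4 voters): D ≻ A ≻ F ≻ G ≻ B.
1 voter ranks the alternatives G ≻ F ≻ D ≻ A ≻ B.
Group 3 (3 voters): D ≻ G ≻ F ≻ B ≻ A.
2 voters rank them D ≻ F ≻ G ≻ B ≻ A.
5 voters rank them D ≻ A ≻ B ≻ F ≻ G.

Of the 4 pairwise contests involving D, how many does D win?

4

D against each rival (15 voters):
D vs A: D wins 15–0.
D vs B: D wins 15–0.
D–F: D 14–1.
D vs G: 4+3+2+5 = 14 for D, 1 for G — D by 14–1.
D beats A, B, F, G — 4 pairwise wins.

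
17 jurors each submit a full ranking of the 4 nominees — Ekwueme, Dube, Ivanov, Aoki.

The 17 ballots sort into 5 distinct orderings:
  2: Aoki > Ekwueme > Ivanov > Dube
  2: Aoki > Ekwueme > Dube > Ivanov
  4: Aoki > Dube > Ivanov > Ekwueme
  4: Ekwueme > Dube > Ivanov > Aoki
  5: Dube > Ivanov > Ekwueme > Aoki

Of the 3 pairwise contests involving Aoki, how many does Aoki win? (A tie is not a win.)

0

Aoki against each rival (17 jurors):
Aoki vs Ekwueme: Ekwueme wins 9–8.
Aoki vs Dube: 2+2+4 = 8 for Aoki, 9 for Dube — Dube by 9–8.
Aoki vs Ivanov: Ivanov wins 9–8.
Aoki beats no one; loses to Ekwueme, Dube, Ivanov — 0 pairwise wins.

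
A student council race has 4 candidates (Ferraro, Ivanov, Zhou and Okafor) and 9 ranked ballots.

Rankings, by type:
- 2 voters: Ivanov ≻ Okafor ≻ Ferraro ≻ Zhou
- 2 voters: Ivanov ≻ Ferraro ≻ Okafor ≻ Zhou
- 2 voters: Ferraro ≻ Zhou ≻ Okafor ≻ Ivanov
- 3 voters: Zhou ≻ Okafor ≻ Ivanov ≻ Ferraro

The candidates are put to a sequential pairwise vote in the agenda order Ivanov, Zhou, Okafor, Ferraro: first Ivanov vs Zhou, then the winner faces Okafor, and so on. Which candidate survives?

Ferraro

Round 1: Ivanov vs Zhou — 4–5, Zhou advances.
Round 2: Zhou vs Okafor — 5–4, Zhou advances.
Round 3: Zhou vs Ferraro — 3–6, Ferraro advances.
Ferraro survives the agenda.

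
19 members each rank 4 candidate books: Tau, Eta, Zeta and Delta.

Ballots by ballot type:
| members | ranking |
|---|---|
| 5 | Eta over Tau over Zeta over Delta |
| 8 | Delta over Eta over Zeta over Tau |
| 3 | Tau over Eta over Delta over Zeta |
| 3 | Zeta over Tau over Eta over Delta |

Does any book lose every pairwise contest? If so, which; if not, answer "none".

Head-to-head results (19 members):
Tau vs Eta: 6 to 13, Eta.
Tau vs Zeta: Tau preferred on 5+3 = 8 ballots; Zeta wins 11–8.
Tau vs Delta: Tau, 11–8.
Eta–Zeta: Eta 16–3.
Eta vs Delta: 5+3+3 = 11 for Eta, 8 for Delta — Eta by 11–8.
Zeta vs Delta: 5+3 = 8 for Zeta, 11 for Delta — Delta by 11–8.
Every book wins at least one matchup (Tau beats Delta; Eta beats Tau; Zeta beats Tau; Delta beats Zeta), so there is no Condorcet loser.

none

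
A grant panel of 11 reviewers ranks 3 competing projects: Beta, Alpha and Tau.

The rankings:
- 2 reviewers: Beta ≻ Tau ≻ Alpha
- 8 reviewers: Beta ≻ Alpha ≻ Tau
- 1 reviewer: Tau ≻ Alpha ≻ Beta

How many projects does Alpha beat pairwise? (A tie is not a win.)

1

Alpha against each rival (11 reviewers):
Alpha vs Beta: Beta, 10–1.
Alpha vs Tau: 8 to 3, Alpha.
Alpha beats Tau; loses to Beta — 1 pairwise win.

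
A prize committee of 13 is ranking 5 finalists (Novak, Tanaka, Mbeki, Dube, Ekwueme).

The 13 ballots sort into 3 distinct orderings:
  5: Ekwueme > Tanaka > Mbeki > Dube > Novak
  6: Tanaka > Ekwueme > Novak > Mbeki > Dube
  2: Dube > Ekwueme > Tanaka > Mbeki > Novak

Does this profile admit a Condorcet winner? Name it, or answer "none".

Ekwueme

Pairwise majorities:
Novak vs Tanaka: Novak is ranked higher on 0 ballots, Tanaka on 13. Tanaka wins 13–0.
Novak vs Mbeki: 6 to 7, Mbeki.
Novak vs Dube: Dube, 7–6.
Novak vs Ekwueme: Ekwueme, 13–0.
Tanaka vs Mbeki: Tanaka is ranked higher on 5+6+2 = 13 ballots, Mbeki on 0. Tanaka wins 13–0.
Tanaka vs Dube: Tanaka preferred on 5+6 = 11 ballots; Tanaka wins 11–2.
Tanaka vs Ekwueme: Ekwueme, 7–6.
Mbeki vs Dube: 5+6 = 11 for Mbeki, 2 for Dube — Mbeki by 11–2.
Mbeki–Ekwueme: Ekwueme 13–0.
Dube–Ekwueme: Ekwueme 11–2.
Only Ekwueme has no losses; Ekwueme is the Condorcet winner.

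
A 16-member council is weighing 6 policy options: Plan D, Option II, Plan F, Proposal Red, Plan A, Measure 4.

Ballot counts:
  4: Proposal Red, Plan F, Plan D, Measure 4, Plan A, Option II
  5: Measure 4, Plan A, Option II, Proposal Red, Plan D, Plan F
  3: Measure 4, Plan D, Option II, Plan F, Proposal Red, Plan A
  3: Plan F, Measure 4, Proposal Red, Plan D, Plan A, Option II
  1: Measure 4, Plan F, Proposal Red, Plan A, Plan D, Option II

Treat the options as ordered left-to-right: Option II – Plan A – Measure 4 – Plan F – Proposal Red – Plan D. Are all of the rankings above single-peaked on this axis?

Axis positions: Option II=1, Plan A=2, Measure 4=3, Plan F=4, Proposal Red=5, Plan D=6.
Cluster 1 (peak Proposal Red at position 5): ranking walks positions 5-4-6-3-2-1, expanding outward from the peak — single-peaked.
Cluster 2: ranking walks positions 3-2-1-5-6-4; Proposal Red is ranked above Plan F even though Plan F lies between Proposal Red and the peak Measure 4 on the axis — preferences dip and rise again. Not single-peaked.
Cluster 3: ranking walks positions 3-6-1-4-5-2; Plan D is ranked above Plan F even though Plan F lies between Plan D and the peak Measure 4 on the axis — preferences dip and rise again. Not single-peaked.
Cluster 4 (peak Plan F at position 4): ranking walks positions 4-3-5-6-2-1, expanding outward from the peak — single-peaked.
Cluster 5 (peak Measure 4 at position 3): ranking walks positions 3-4-5-2-6-1, expanding outward from the peak — single-peaked.
Cluster 2 violates single-peakedness, so the profile is not single-peaked on this axis.

no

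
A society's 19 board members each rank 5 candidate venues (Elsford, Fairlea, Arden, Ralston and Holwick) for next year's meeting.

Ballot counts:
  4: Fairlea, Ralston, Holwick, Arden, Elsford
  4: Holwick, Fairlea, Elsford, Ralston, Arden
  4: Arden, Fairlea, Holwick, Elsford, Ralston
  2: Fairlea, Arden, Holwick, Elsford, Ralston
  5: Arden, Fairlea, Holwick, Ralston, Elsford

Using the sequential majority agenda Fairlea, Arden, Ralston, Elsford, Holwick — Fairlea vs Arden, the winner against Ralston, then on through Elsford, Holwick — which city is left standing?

Fairlea

Round 1: Fairlea vs Arden — 10–9, Fairlea advances.
Round 2: Fairlea vs Ralston — 19–0, Fairlea advances.
Round 3: Fairlea vs Elsford — 19–0, Fairlea advances.
Round 4: Fairlea vs Holwick — 15–4, Fairlea advances.
The agenda winner is Fairlea.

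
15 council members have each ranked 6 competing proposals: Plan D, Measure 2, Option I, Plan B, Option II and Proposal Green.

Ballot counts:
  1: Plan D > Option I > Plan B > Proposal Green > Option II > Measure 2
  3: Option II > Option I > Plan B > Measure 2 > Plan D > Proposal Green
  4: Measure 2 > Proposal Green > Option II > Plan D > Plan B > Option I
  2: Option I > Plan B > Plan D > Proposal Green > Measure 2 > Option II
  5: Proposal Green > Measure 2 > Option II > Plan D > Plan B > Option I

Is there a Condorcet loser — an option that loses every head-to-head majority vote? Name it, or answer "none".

Pairwise majorities:
Plan D–Measure 2: Measure 2 12–3.
Plan D vs Option I: Plan D is ranked higher on 1+4+5 = 10 ballots, Option I on 5. Plan D wins 10–5.
Plan D–Plan B: Plan D 10–5.
Plan D–Option II: Option II 12–3.
Plan D–Proposal Green: Proposal Green 9–6.
Measure 2–Option I: Measure 2 9–6.
Measure 2 vs Plan B: 4+5 = 9 for Measure 2, 6 for Plan B — Measure 2 by 9–6.
Measure 2 vs Option II: Measure 2 is ranked higher on 4+2+5 = 11 ballots, Option II on 4. Measure 2 wins 11–4.
Measure 2 vs Proposal Green: 3+4 = 7 for Measure 2, 8 for Proposal Green — Proposal Green by 8–7.
Option I vs Plan B: Option I is ranked higher on 1+3+2 = 6 ballots, Plan B on 9. Plan B wins 9–6.
Option I vs Option II: Option I preferred on 1+2 = 3 ballots; Option II wins 12–3.
Option I vs Proposal Green: Proposal Green wins 9–6.
Plan B vs Option II: Option II, 12–3.
Plan B vs Proposal Green: Plan B preferred on 1+3+2 = 6 ballots; Proposal Green wins 9–6.
Option II vs Proposal Green: Proposal Green, 12–3.
Option I is beaten in every head-to-head and is the Condorcet loser.

Option I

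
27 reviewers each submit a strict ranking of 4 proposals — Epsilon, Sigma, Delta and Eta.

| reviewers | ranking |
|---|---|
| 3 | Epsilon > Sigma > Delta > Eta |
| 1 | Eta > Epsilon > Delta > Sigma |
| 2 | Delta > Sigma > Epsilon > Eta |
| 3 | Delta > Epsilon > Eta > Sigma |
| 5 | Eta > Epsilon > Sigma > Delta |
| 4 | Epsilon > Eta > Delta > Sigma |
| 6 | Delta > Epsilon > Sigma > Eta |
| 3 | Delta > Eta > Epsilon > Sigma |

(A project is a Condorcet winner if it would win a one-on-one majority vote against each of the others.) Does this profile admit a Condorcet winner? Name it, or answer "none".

Check each pair by majority over 27 ballots:
Epsilon vs Sigma: Epsilon preferred on 25 ballots; Epsilon wins 25–2.
Epsilon vs Delta: Delta, 14–13.
Epsilon vs Eta: Epsilon preferred on 3+2+3+4+6 = 18 ballots; Epsilon wins 18–9.
Sigma vs Delta: Delta wins 19–8.
Sigma vs Eta: 3+2+6 = 11 for Sigma, 16 for Eta — Eta by 16–11.
Delta vs Eta: Delta preferred on 3+2+3+6+3 = 17 ballots; Delta wins 17–10.
Delta defeats every rival head-to-head and is the Condorcet winner.

Delta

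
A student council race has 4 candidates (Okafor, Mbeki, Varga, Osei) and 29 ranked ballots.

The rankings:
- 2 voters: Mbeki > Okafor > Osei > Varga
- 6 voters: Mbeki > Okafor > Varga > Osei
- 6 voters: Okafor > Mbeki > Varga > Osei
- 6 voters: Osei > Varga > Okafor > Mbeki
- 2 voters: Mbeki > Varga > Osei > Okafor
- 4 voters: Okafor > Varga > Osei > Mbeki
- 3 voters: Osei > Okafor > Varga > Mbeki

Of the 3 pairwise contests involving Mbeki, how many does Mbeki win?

Mbeki against each rival (29 voters):
Mbeki vs Okafor: Mbeki is ranked higher on 2+6+2 = 10 ballots, Okafor on 19. Okafor wins 19–10.
Mbeki vs Varga: Mbeki preferred on 2+6+6+2 = 16 ballots; Mbeki wins 16–13.
Mbeki–Osei: Mbeki 16–13.
Mbeki beats Varga, Osei; loses to Okafor — 2 pairwise wins.

2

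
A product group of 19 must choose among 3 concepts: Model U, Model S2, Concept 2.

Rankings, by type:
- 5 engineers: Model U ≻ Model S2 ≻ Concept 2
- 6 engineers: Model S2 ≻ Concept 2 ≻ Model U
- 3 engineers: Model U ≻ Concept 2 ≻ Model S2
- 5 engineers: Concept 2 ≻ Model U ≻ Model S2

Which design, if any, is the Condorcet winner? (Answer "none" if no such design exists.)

none

Head-to-head results (19 engineers):
Model U vs Model S2: Model U preferred on 5+3+5 = 13 ballots; Model U wins 13–6.
Model U vs Concept 2: 5+3 = 8 for Model U, 11 for Concept 2 — Concept 2 by 11–8.
Model S2 vs Concept 2: Model S2 preferred on 5+6 = 11 ballots; Model S2 wins 11–8.
Each design drops at least one matchup (Model U loses to Concept 2; Model S2 loses to Model U; Concept 2 loses to Model S2); the cycle Model U > Model S2 > Concept 2 > Model U rules out a Condorcet winner.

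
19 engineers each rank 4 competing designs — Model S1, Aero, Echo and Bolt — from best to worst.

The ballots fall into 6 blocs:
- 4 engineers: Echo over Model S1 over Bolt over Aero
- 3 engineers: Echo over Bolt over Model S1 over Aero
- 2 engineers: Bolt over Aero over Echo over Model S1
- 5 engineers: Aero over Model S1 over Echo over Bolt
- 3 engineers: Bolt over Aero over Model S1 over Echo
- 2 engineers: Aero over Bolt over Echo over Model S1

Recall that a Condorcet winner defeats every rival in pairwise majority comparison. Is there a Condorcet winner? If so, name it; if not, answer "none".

Head-to-head results (19 engineers):
Model S1 vs Aero: Model S1 is ranked higher on 4+3 = 7 ballots, Aero on 12. Aero wins 12–7.
Model S1 vs Echo: Echo wins 11–8.
Model S1 vs Bolt: Model S1 is ranked higher on 4+5 = 9 ballots, Bolt on 10. Bolt wins 10–9.
Aero vs Echo: Aero, 12–7.
Aero vs Bolt: Aero preferred on 5+2 = 7 ballots; Bolt wins 12–7.
Echo–Bolt: Echo 12–7.
No design is unbeaten: Model S1 loses to Aero; Aero loses to Bolt; Echo loses to Aero; Bolt loses to Echo. In particular Aero → Echo → Bolt → Aero is a majority cycle — no Condorcet winner exists.

none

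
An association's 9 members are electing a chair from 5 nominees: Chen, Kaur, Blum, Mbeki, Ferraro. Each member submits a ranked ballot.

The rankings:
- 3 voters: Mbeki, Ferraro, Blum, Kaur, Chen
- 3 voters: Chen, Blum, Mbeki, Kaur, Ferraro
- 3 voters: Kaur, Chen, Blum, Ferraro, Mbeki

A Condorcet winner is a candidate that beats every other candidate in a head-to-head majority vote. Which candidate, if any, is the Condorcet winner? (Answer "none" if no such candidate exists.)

none

Pairwise majorities:
Chen vs Kaur: Kaur, 6–3.
Chen vs Blum: Chen, 6–3.
Chen–Mbeki: Chen 6–3.
Chen–Ferraro: Chen 6–3.
Kaur vs Blum: Blum wins 6–3.
Kaur vs Mbeki: Mbeki, 6–3.
Kaur vs Ferraro: Kaur wins 6–3.
Blum vs Mbeki: Blum, 6–3.
Blum–Ferraro: Blum 6–3.
Mbeki vs Ferraro: Mbeki, 6–3.
No candidate is unbeaten: Chen loses to Kaur; Kaur loses to Blum; Blum loses to Chen; Mbeki loses to Chen; Ferraro loses to Chen. In particular Chen > Blum > Kaur > Chen is a majority cycle — no Condorcet winner exists.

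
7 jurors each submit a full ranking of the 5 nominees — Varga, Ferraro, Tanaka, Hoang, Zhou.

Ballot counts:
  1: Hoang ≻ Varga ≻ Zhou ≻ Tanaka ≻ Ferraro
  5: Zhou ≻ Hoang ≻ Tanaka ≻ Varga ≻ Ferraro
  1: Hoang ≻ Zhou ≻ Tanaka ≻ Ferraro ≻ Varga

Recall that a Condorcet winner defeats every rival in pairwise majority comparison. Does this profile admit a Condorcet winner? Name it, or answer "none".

Check each pair by majority over 7 ballots:
Varga vs Ferraro: 1+5 = 6 for Varga, 1 for Ferraro — Varga by 6–1.
Varga vs Tanaka: 1 to 6, Tanaka.
Varga vs Hoang: Varga preferred on 0 ballots; Hoang wins 7–0.
Varga vs Zhou: 1 for Varga, 6 for Zhou — Zhou by 6–1.
Ferraro vs Tanaka: Ferraro is ranked higher on 0 ballots, Tanaka on 7. Tanaka wins 7–0.
Ferraro vs Hoang: 0 for Ferraro, 7 for Hoang — Hoang by 7–0.
Ferraro vs Zhou: 0 for Ferraro, 7 for Zhou — Zhou by 7–0.
Tanaka vs Hoang: 0 to 7, Hoang.
Tanaka vs Zhou: Tanaka preferred on 0 ballots; Zhou wins 7–0.
Hoang vs Zhou: Hoang is ranked higher on 1+1 = 2 ballots, Zhou on 5. Zhou wins 5–2.
Zhou beats each of Varga, Ferraro, Tanaka, Hoang — Zhou is the Condorcet winner.

Zhou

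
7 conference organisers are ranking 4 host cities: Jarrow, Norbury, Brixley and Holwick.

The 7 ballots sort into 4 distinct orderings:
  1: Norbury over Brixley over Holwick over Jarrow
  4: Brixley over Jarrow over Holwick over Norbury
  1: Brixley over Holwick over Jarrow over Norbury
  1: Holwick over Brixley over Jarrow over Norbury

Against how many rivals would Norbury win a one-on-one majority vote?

0

Norbury against each rival (7 organisers):
Norbury vs Jarrow: 1 for Norbury, 6 for Jarrow — Jarrow by 6–1.
Norbury vs Brixley: Norbury is ranked higher on 1 ballot, Brixley on 6. Brixley wins 6–1.
Norbury vs Holwick: Norbury preferred on 1 ballot; Holwick wins 6–1.
Norbury beats no one; loses to Jarrow, Brixley, Holwick — 0 pairwise wins.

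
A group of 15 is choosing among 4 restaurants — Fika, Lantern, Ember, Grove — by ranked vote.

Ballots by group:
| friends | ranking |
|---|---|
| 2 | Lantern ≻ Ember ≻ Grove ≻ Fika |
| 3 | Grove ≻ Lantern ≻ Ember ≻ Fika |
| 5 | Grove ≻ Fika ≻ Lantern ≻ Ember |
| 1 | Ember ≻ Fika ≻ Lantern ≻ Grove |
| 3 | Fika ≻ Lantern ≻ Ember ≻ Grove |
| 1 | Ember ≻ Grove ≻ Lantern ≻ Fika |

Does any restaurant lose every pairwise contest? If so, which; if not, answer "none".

Ember

Head-to-head results (15 friends):
Fika vs Lantern: Fika is ranked higher on 5+1+3 = 9 ballots, Lantern on 6. Fika wins 9–6.
Fika vs Ember: Fika, 8–7.
Fika vs Grove: Grove wins 11–4.
Lantern vs Ember: 2+3+5+3 = 13 for Lantern, 2 for Ember — Lantern by 13–2.
Lantern vs Grove: Grove, 9–6.
Ember vs Grove: Grove, 8–7.
Ember is beaten in every head-to-head and is the Condorcet loser.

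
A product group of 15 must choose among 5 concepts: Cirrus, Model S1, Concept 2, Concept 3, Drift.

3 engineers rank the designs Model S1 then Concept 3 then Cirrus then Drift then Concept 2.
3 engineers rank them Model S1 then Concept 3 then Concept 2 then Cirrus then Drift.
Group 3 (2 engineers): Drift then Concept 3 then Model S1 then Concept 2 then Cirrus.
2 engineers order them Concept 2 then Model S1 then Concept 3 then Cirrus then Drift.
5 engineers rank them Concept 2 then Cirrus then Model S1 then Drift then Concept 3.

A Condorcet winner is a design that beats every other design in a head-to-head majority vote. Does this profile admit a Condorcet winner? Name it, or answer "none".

Head-to-head results (15 engineers):
Cirrus vs Model S1: Model S1 wins 10–5.
Cirrus vs Concept 2: 3 for Cirrus, 12 for Concept 2 — Concept 2 by 12–3.
Cirrus vs Concept 3: 5 to 10, Concept 3.
Cirrus vs Drift: 3+3+2+5 = 13 for Cirrus, 2 for Drift — Cirrus by 13–2.
Model S1 vs Concept 2: Model S1, 8–7.
Model S1 vs Concept 3: Model S1, 13–2.
Model S1 vs Drift: Model S1, 13–2.
Concept 2 vs Concept 3: Concept 3 wins 8–7.
Concept 2 vs Drift: 3+2+5 = 10 for Concept 2, 5 for Drift — Concept 2 by 10–5.
Concept 3 vs Drift: 3+3+2 = 8 for Concept 3, 7 for Drift — Concept 3 by 8–7.
Only Model S1 has no losses; Model S1 is the Condorcet winner.

Model S1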